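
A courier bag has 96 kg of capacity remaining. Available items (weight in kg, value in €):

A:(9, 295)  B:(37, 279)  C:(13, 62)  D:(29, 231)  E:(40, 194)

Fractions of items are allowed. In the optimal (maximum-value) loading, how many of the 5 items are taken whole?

3

Sort by value per unit weight and fill in that order.
Ratios (sorted): A 32.78, D 7.97, B 7.54, E 4.85, C 4.77
take A (9 @ 295); take D (29 @ 231); take B (37 @ 279); take 21/40 of E → 101.85. Capacity used 96/96.
3 item(s) taken whole; one partial (take 21/40 of E).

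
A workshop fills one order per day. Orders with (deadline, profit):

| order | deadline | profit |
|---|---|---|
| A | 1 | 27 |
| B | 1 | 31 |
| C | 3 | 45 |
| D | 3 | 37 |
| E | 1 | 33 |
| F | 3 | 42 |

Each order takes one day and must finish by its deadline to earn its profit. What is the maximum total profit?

Take jobs in profit order; each goes to the latest open slot no later than its deadline.
Profit order: C=45 F=42 D=37 E=33 B=31 A=27
Assign: C→slot 3, F→slot 2, D→slot 1, E skipped, B skipped, A skipped.
Slots: [1:D] [2:F] [3:C]
Profit = 37 + 42 + 45 = 124

124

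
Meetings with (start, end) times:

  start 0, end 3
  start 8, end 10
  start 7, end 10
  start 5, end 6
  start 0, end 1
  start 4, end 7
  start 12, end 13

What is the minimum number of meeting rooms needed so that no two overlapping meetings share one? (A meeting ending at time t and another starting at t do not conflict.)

2

starts: [0, 0, 4, 5, 7, 8, 12]
ends:   [1, 3, 6, 7, 10, 10, 13]
s0→1 s0→2  — peak 2.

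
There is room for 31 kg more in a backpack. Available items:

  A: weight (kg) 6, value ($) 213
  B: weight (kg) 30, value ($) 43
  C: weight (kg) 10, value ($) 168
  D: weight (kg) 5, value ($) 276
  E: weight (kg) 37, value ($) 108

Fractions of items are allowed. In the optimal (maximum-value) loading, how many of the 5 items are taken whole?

3

Order: D (276/5=55.20) > A (213/6=35.50) > C (168/10=16.80) > E (108/37=2.92) > B (43/30=1.43)
Fill: take D (5 @ 276) → take A (6 @ 213) → take C (10 @ 168) → take 10/37 of E → 29.19; 31/31 used.
3 item(s) taken whole; one partial (take 10/37 of E).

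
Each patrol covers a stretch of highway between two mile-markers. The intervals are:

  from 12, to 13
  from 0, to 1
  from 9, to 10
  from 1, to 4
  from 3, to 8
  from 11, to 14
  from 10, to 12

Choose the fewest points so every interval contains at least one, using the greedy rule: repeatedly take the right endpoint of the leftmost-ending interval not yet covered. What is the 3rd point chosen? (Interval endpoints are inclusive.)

Process intervals by earliest right end; each time one isn't hit yet, stab at its right endpoint.
Sorted: [0,1] [1,4] [3,8] [9,10] [10,12] [12,13] [11,14]
{[0,1],[1,4]} hit by 1; {[3,8]} hit by 8; {[9,10],[10,12]} hit by 10; {[12,13],[11,14]} hit by 13.
Points: 1, 8, 10, 13 (4 total).

10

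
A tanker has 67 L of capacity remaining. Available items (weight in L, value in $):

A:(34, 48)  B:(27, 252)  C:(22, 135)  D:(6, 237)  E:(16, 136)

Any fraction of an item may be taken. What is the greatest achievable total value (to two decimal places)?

Sort by value per unit weight and fill in that order.
Ratios (sorted): D 39.50, B 9.33, E 8.50, C 6.14, A 1.41
take D (6 @ 237); take B (27 @ 252); take E (16 @ 136); take 18/22 of C → 110.45. Capacity used 67/67.
Total value = 735.45

735.45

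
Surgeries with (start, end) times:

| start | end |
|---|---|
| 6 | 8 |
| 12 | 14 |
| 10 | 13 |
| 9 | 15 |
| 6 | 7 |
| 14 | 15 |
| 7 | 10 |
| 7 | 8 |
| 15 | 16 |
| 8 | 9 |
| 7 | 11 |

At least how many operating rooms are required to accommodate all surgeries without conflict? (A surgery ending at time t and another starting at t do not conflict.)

Count concurrent intervals with a sweep; the peak is the room count.
starts: [6, 6, 7, 7, 7, 8, 9, 10, 12, 14, 15]
ends:   [7, 8, 8, 9, 10, 11, 13, 14, 15, 15, 16]
s6→1 s6→2 e7→1 s7→2 s7→3 s7→4  — peak 4.

4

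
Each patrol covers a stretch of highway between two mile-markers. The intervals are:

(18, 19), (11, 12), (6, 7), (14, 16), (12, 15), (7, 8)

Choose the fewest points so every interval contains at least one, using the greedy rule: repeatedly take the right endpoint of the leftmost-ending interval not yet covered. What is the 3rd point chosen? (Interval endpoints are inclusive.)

Sort by right endpoint; whenever an interval is uncovered, place a point at its right end.
Sorted: [6,7] [7,8] [11,12] [12,15] [14,16] [18,19]
{[6,7],[7,8]} hit by 7; {[11,12],[12,15]} hit by 12; {[14,16]} hit by 16; {[18,19]} hit by 19.
Points: 7, 12, 16, 19 (4 total).

16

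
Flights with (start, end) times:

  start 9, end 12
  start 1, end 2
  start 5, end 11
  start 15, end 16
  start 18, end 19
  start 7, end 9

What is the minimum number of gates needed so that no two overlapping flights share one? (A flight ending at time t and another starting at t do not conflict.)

2

Events (time:±→running): 1:+→1 2:-→0 5:+→1 7:+→2 … peak 2.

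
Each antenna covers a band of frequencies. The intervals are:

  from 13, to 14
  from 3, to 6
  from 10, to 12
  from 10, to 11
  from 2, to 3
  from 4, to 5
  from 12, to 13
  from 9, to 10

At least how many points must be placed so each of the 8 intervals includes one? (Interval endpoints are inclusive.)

By right end: [2,3]  [4,5]  [3,6]  [9,10]  [10,11]  [10,12]  [12,13]  [13,14]
[2,3] uncovered → point at 3; [4,5] uncovered → point at 5; [9,10] uncovered → point at 10; [12,13] uncovered → point at 13.
Points: 3, 5, 10, 13 (4 total).

4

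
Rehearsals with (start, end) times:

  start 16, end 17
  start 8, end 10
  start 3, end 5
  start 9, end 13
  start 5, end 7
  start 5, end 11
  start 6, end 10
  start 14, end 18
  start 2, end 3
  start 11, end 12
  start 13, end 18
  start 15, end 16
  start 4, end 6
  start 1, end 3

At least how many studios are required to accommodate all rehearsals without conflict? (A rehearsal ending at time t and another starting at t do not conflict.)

starts: [1, 2, 3, 4, 5, 5, 6, 8, 9, 11, 13, 14, 15, 16]
ends:   [3, 3, 5, 6, 7, 10, 10, 11, 12, 13, 16, 17, 18, 18]
s1→1 s2→2 e3→1 e3→0 s3→1 s4→2 e5→1 s5→2 s5→3 e6→2 s6→3 e7→2 s8→3 s9→4  — peak 4.

4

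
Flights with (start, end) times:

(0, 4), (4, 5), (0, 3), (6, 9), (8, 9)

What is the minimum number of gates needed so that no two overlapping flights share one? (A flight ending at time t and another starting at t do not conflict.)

2

Events (time:±→running): 0:+→1 0:+→2 … peak 2.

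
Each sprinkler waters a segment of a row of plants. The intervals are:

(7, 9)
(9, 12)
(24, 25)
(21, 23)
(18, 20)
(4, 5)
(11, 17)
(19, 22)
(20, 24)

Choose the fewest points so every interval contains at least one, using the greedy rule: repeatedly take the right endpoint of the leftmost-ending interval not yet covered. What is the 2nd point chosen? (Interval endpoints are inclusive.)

9

Process intervals by earliest right end; each time one isn't hit yet, stab at its right endpoint.
By right end: [4,5]  [7,9]  [9,12]  [11,17]  [18,20]  [19,22]  [21,23]  [20,24]  [24,25]
[4,5] uncovered → point at 5; [7,9] uncovered → point at 9; [11,17] uncovered → point at 17; [18,20] uncovered → point at 20; [21,23] uncovered → point at 23; [24,25] uncovered → point at 25.
Points: 5, 9, 17, 20, 23, 25 (6 total).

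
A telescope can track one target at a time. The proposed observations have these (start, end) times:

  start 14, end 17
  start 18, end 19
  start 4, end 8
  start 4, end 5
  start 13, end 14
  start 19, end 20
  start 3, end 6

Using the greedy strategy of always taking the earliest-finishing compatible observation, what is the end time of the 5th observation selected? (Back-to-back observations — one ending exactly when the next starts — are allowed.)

Order by finish time; keep every interval that doesn't clash with the previous kept one.
By end time: (4,5), (3,6), (4,8), (13,14), (14,17), (18,19), (19,20).
Pick (4,5); next start ≥ 5 → (13,14); next start ≥ 14 → (14,17); next start ≥ 17 → (18,19); next start ≥ 19 → (19,20).
Selected: (4,5) (13,14) (14,17) (18,19) (19,20)

20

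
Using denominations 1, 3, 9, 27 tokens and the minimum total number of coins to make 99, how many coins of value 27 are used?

Greedy: take as many of the largest coin as possible, then repeat with the remainder.
99 = 3×27 + 2×9
Count of 27: 3

3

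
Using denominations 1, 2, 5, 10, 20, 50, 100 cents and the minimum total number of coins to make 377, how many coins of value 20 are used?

377 = 3×100 + 1×50 + 1×20 + 1×5 + 1×2
Count of 20: 1

1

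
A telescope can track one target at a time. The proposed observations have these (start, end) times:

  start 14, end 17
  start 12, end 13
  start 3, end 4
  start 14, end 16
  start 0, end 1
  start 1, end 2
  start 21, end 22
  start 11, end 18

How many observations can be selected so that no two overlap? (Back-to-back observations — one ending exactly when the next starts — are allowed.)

6

Sort by end time and greedily take each interval whose start is ≥ the last chosen end.
By end time: (0,1), (1,2), (3,4), (12,13), (14,16), (14,17), (11,18), (21,22).
Pick (0,1); next start ≥ 1 → (1,2); next start ≥ 2 → (3,4); next start ≥ 4 → (12,13); next start ≥ 13 → (14,16); next start ≥ 16 → (21,22).
Selected 6 observations.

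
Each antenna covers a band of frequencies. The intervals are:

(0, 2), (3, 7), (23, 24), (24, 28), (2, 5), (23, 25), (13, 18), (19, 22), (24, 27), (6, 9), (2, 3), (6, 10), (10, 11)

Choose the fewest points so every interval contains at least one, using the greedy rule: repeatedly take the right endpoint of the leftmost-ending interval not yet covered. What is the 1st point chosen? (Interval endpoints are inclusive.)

2

Process intervals by earliest right end; each time one isn't hit yet, stab at its right endpoint.
Sorted: [0,2] [2,3] [2,5] [3,7] [6,9] [6,10] [10,11] [13,18] [19,22] [23,24] [23,25] [24,27] [24,28]
{[0,2],[2,3],[2,5]} hit by 2; {[3,7],[6,9],[6,10]} hit by 7; {[10,11]} hit by 11; {[13,18]} hit by 18; {[19,22]} hit by 22; {[23,24],[23,25],[24,27],[24,28]} hit by 24.
Points: 2, 7, 11, 18, 22, 24 (6 total).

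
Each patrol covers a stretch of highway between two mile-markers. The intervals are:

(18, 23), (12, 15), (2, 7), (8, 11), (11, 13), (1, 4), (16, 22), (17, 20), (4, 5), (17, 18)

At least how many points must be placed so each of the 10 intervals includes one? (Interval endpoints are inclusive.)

By right end: [1,4]  [4,5]  [2,7]  [8,11]  [11,13]  [12,15]  [17,18]  [17,20]  [16,22]  [18,23]
[1,4] uncovered → point at 4; [8,11] uncovered → point at 11; [12,15] uncovered → point at 15; [17,18] uncovered → point at 18.
Points: 4, 11, 15, 18 (4 total).

4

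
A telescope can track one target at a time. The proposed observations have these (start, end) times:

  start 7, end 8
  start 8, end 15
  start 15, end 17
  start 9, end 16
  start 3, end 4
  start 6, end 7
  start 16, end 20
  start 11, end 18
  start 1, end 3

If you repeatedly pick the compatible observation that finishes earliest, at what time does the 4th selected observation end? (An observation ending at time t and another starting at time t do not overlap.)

8

Sort by end time and greedily take each interval whose start is ≥ the last chosen end.
Sorted by end: (1,3)  (3,4)  (6,7)  (7,8)  (8,15)  (9,16)  (15,17)  (11,18)  (16,20)
take (1,3); take (3,4); take (6,7); take (7,8); take (8,15); take (15,17); skip (11,18).
Selected: (1,3) (3,4) (6,7) (7,8) (8,15) (15,17)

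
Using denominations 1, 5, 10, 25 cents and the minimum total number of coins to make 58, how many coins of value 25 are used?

2

Use the largest denomination that fits, subtract, and repeat.
58 = 2×25 + 1×5 + 3×1
Count of 25: 2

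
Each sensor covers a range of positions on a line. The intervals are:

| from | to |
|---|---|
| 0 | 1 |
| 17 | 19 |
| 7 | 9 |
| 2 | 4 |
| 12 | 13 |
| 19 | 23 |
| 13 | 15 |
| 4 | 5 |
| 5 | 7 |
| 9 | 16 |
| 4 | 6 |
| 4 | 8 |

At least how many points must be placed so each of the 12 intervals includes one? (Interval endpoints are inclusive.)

5

Sort by right endpoint; whenever an interval is uncovered, place a point at its right end.
By right end: [0,1]  [2,4]  [4,5]  [4,6]  [5,7]  [4,8]  [7,9]  [12,13]  [13,15]  [9,16]  [17,19]  [19,23]
[0,1] uncovered → point at 1; [2,4] uncovered → point at 4; [5,7] uncovered → point at 7; [12,13] uncovered → point at 13; [17,19] uncovered → point at 19.
Points: 1, 4, 7, 13, 19 (5 total).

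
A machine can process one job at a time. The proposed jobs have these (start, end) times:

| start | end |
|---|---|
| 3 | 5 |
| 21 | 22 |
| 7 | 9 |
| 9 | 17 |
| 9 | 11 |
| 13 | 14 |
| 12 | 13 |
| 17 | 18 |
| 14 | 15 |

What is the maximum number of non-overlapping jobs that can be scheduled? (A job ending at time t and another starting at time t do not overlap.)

By end time: (3,5), (7,9), (9,11), (12,13), (13,14), (14,15), (9,17), (17,18), (21,22).
Pick (3,5); next start ≥ 5 → (7,9); next start ≥ 9 → (9,11); next start ≥ 11 → (12,13); next start ≥ 13 → (13,14); next start ≥ 14 → (14,15); next start ≥ 15 → (17,18); next start ≥ 18 → (21,22).
Selected 8 jobs.

8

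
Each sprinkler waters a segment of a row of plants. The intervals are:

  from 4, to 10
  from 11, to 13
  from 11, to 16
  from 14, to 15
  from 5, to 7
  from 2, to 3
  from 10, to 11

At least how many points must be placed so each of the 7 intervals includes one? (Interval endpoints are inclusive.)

4

Sorted: [2,3] [5,7] [4,10] [10,11] [11,13] [14,15] [11,16]
{[2,3]} hit by 3; {[5,7],[4,10]} hit by 7; {[10,11],[11,13]} hit by 11; {[14,15],[11,16]} hit by 15.
Points: 3, 7, 11, 15 (4 total).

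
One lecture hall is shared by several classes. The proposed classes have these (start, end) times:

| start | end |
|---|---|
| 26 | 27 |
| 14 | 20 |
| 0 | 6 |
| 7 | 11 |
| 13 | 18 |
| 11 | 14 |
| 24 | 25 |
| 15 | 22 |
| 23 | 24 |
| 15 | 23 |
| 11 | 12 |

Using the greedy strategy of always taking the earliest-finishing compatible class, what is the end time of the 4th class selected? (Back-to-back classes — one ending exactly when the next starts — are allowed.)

Sort by end time and greedily take each interval whose start is ≥ the last chosen end.
By end time: (0,6), (7,11), (11,12), (11,14), (13,18), (14,20), (15,22), (15,23), (23,24), (24,25), (26,27).
Pick (0,6); next start ≥ 6 → (7,11); next start ≥ 11 → (11,12); next start ≥ 12 → (13,18); next start ≥ 18 → (23,24); next start ≥ 24 → (24,25); next start ≥ 25 → (26,27).
Selected: (0,6) (7,11) (11,12) (13,18) (23,24) (24,25) (26,27)

18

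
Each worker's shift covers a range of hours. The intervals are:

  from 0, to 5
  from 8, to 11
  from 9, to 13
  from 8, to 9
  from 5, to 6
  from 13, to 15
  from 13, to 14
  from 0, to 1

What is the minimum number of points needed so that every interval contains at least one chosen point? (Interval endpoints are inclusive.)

4

Sorted: [0,1] [0,5] [5,6] [8,9] [8,11] [9,13] [13,14] [13,15]
{[0,1],[0,5]} hit by 1; {[5,6]} hit by 6; {[8,9],[8,11],[9,13]} hit by 9; {[13,14],[13,15]} hit by 14.
Points: 1, 6, 9, 14 (4 total).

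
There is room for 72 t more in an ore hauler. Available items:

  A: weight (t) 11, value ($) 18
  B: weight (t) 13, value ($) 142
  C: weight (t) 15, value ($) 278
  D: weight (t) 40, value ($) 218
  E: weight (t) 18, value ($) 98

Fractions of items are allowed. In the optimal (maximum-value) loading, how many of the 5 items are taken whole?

3

Sort by value per unit weight and fill in that order.
Order: C (278/15=18.53) > B (142/13=10.92) > D (218/40=5.45) > E (98/18=5.44) > A (18/11=1.64)
Fill: take C (15 @ 278) → take B (13 @ 142) → take D (40 @ 218) → take 4/18 of E → 21.78; 72/72 used.
3 item(s) taken whole; one partial (take 4/18 of E).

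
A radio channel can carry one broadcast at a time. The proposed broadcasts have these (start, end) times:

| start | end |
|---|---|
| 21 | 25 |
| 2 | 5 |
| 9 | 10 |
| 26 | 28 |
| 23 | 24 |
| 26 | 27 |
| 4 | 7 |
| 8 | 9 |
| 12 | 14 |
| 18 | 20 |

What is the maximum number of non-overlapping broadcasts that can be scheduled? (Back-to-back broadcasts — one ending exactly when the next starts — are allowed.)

Sort by end time and greedily take each interval whose start is ≥ the last chosen end.
Sorted by end: (2,5)  (4,7)  (8,9)  (9,10)  (12,14)  (18,20)  (23,24)  (21,25)  (26,27)  (26,28)
take (2,5); skip (4,7); take (8,9); take (9,10); take (12,14); take (18,20); take (23,24); take (26,27); skip (26,28).
Selected 7 broadcasts.

7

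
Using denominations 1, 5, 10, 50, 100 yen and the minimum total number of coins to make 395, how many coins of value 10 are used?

Use the largest denomination that fits, subtract, and repeat.
395 = 3×100 + 1×50 + 4×10 + 1×5
Count of 10: 4

4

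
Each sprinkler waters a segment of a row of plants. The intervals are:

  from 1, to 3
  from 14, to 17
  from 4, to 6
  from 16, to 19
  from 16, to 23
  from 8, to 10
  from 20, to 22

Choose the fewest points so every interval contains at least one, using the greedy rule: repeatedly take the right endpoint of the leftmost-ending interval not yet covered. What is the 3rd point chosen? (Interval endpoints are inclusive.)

10

Sort by right endpoint; whenever an interval is uncovered, place a point at its right end.
By right end: [1,3]  [4,6]  [8,10]  [14,17]  [16,19]  [20,22]  [16,23]
[1,3] uncovered → point at 3; [4,6] uncovered → point at 6; [8,10] uncovered → point at 10; [14,17] uncovered → point at 17; [20,22] uncovered → point at 22.
Points: 3, 6, 10, 17, 22 (5 total).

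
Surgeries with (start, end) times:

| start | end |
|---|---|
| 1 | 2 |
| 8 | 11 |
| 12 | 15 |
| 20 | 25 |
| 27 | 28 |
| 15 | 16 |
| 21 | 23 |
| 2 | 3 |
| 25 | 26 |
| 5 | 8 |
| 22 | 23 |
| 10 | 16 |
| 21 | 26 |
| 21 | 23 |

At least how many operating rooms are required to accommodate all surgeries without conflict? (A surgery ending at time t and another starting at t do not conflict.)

5

starts: [1, 2, 5, 8, 10, 12, 15, 20, 21, 21, 21, 22, 25, 27]
ends:   [2, 3, 8, 11, 15, 16, 16, 23, 23, 23, 25, 26, 26, 28]
s1→1 e2→0 s2→1 e3→0 s5→1 e8→0 s8→1 s10→2 e11→1 s12→2 e15→1 s15→2 e16→1 e16→0 s20→1 s21→2 s21→3 s21→4 s22→5  — peak 5.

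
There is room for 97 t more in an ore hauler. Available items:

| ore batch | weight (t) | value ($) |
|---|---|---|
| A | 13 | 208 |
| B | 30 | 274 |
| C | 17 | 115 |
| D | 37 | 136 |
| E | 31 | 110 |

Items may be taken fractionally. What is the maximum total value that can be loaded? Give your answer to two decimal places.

Order: A (208/13=16.00) > B (274/30=9.13) > C (115/17=6.76) > D (136/37=3.68) > E (110/31=3.55)
Fill: take A (13 @ 208) → take B (30 @ 274) → take C (17 @ 115) → take D (37 @ 136); 97/97 used.
Total value = 733.00

733.00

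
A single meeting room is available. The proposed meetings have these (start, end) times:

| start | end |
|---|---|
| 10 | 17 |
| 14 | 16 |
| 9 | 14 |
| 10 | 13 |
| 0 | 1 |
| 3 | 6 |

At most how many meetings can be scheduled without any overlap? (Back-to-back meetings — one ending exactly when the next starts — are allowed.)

Order by finish time; keep every interval that doesn't clash with the previous kept one.
Sorted by end: (0,1)  (3,6)  (10,13)  (9,14)  (14,16)  (10,17)
take (0,1); take (3,6); take (10,13); take (14,16); skip (10,17).
Selected 4 meetings.

4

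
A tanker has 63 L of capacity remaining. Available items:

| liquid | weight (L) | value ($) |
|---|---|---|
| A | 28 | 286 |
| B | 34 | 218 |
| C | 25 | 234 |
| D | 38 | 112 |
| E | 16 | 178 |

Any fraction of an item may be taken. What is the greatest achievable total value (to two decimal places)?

Sort by value per unit weight and fill in that order.
Ratios (sorted): E 11.12, A 10.21, C 9.36, B 6.41, D 2.95
take E (16 @ 178); take A (28 @ 286); take 19/25 of C → 177.84. Capacity used 63/63.
Total value = 641.84

641.84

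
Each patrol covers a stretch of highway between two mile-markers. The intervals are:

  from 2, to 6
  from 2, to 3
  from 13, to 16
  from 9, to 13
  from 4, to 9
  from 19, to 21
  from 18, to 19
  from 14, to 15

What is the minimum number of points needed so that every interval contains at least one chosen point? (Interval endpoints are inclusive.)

4

Process intervals by earliest right end; each time one isn't hit yet, stab at its right endpoint.
By right end: [2,3]  [2,6]  [4,9]  [9,13]  [14,15]  [13,16]  [18,19]  [19,21]
[2,3] uncovered → point at 3; [4,9] uncovered → point at 9; [14,15] uncovered → point at 15; [18,19] uncovered → point at 19.
Points: 3, 9, 15, 19 (4 total).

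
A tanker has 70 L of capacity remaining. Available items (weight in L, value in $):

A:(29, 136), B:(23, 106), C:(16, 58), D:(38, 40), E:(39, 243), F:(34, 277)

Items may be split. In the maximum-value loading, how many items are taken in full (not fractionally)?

Greedy by value/weight ratio, highest first.
Order: F (277/34=8.15) > E (243/39=6.23) > A (136/29=4.69) > B (106/23=4.61) > C (58/16=3.62) > D (40/38=1.05)
Fill: take F (34 @ 277) → take 36/39 of E → 224.31; 70/70 used.
1 item(s) taken whole; one partial (take 36/39 of E).

1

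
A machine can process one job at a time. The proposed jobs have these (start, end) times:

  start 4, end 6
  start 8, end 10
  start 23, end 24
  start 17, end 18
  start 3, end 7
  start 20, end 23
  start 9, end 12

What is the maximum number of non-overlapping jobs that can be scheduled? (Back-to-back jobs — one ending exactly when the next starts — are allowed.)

5

By end time: (4,6), (3,7), (8,10), (9,12), (17,18), (20,23), (23,24).
Pick (4,6); next start ≥ 6 → (8,10); next start ≥ 10 → (17,18); next start ≥ 18 → (20,23); next start ≥ 23 → (23,24).
Selected 5 jobs.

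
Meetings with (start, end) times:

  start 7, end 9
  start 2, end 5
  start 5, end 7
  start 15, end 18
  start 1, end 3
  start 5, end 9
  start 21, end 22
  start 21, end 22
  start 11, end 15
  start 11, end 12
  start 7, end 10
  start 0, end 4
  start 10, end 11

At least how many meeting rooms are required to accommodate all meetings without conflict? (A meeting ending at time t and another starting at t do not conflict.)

starts: [0, 1, 2, 5, 5, 7, 7, 10, 11, 11, 15, 21, 21]
ends:   [3, 4, 5, 7, 9, 9, 10, 11, 12, 15, 18, 22, 22]
s0→1 s1→2 s2→3  — peak 3.

3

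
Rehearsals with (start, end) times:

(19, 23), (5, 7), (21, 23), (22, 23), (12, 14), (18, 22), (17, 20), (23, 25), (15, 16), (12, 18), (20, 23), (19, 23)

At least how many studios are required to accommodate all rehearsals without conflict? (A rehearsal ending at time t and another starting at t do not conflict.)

5

Events (time:±→running): 5:+→1 7:-→0 12:+→1 12:+→2 14:-→1 15:+→2 16:-→1 17:+→2 18:-→1 18:+→2 19:+→3 19:+→4 20:-→3 20:+→4 21:+→5 … peak 5.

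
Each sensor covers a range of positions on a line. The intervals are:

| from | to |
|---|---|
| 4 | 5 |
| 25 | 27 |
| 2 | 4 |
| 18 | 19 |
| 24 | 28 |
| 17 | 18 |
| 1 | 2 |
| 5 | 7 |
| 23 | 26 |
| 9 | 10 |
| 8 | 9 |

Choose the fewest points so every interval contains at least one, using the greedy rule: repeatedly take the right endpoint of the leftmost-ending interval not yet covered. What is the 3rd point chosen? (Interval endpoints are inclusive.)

9

Sorted: [1,2] [2,4] [4,5] [5,7] [8,9] [9,10] [17,18] [18,19] [23,26] [25,27] [24,28]
{[1,2],[2,4]} hit by 2; {[4,5],[5,7]} hit by 5; {[8,9],[9,10]} hit by 9; {[17,18],[18,19]} hit by 18; {[23,26],[25,27],[24,28]} hit by 26.
Points: 2, 5, 9, 18, 26 (5 total).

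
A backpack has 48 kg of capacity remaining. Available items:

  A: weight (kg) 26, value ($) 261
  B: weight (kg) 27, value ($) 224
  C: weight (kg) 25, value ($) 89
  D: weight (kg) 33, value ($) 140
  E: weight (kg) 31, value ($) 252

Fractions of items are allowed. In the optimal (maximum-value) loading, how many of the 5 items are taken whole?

Order: A (261/26=10.04) > B (224/27=8.30) > E (252/31=8.13) > D (140/33=4.24) > C (89/25=3.56)
Fill: take A (26 @ 261) → take 22/27 of B → 182.52; 48/48 used.
1 item(s) taken whole; one partial (take 22/27 of B).

1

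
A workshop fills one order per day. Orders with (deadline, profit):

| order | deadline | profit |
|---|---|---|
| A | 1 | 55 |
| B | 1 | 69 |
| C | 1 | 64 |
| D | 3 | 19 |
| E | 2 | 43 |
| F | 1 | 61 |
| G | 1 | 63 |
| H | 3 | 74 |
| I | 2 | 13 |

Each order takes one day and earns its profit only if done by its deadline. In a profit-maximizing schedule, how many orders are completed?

3

Profit order: H=74 B=69 C=64 G=63 F=61 A=55 E=43 D=19 I=13
Assign: H→slot 3, B→slot 1, C skipped, G skipped, F skipped, A skipped, E→slot 2, D skipped, I skipped.
Slots: [1:B] [2:E] [3:H]
3 of 9 scheduled.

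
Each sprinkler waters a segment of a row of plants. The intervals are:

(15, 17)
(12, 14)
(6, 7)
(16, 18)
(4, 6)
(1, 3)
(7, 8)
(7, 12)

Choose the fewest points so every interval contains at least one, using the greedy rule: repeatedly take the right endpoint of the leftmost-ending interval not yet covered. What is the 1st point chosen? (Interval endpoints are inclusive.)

Process intervals by earliest right end; each time one isn't hit yet, stab at its right endpoint.
Sorted: [1,3] [4,6] [6,7] [7,8] [7,12] [12,14] [15,17] [16,18]
{[1,3]} hit by 3; {[4,6],[6,7]} hit by 6; {[7,8],[7,12]} hit by 8; {[12,14]} hit by 14; {[15,17],[16,18]} hit by 17.
Points: 3, 6, 8, 14, 17 (5 total).

3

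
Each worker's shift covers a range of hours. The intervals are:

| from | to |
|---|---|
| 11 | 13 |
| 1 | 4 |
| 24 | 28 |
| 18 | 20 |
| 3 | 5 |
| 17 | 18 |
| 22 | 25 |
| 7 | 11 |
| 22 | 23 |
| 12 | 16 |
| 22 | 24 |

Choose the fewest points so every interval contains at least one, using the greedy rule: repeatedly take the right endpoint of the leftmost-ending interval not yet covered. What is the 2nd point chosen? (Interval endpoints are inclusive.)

11

Sorted: [1,4] [3,5] [7,11] [11,13] [12,16] [17,18] [18,20] [22,23] [22,24] [22,25] [24,28]
{[1,4],[3,5]} hit by 4; {[7,11],[11,13]} hit by 11; {[12,16]} hit by 16; {[17,18],[18,20]} hit by 18; {[22,23],[22,24],[22,25]} hit by 23; {[24,28]} hit by 28.
Points: 4, 11, 16, 18, 23, 28 (6 total).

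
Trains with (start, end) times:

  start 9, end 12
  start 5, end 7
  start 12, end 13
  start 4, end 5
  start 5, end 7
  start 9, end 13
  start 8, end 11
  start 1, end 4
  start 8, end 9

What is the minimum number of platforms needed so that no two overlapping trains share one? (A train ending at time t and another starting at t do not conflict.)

Events (time:±→running): 1:+→1 4:-→0 4:+→1 5:-→0 5:+→1 5:+→2 7:-→1 7:-→0 8:+→1 8:+→2 9:-→1 9:+→2 9:+→3 … peak 3.

3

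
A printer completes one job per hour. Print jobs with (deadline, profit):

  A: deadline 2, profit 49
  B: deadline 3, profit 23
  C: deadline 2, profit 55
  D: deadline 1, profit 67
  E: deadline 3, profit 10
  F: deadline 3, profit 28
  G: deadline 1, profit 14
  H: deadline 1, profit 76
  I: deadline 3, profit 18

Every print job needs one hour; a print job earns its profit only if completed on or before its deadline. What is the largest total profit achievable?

159

Profit order: H=76 D=67 C=55 A=49 F=28 B=23 I=18 G=14 E=10
Assign: H→slot 1, D skipped, C→slot 2, A skipped, F→slot 3, B skipped, I skipped, G skipped, E skipped.
Slots: [1:H] [2:C] [3:F]
Profit = 76 + 55 + 28 = 159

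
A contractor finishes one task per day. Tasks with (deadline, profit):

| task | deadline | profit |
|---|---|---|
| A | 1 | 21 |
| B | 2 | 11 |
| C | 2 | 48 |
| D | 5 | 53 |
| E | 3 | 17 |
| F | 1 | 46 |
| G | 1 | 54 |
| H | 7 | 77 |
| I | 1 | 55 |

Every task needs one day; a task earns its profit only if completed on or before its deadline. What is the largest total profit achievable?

250

Sort by profit descending; place each in the latest free slot ≤ its deadline.
By profit: H(d7,77), I(d1,55), G(d1,54), D(d5,53), C(d2,48), F(d1,46), A(d1,21), E(d3,17), B(d2,11)
H→slot 7; I→slot 1; G skipped; D→slot 5; C→slot 2; F skipped; A skipped; E→slot 3; B skipped.
Profit = 55 + 48 + 17 + 53 + 77 = 250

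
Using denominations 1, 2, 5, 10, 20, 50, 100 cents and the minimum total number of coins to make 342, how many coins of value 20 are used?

Use the largest denomination that fits, subtract, and repeat.
342 − 3×100→42 − 2×20→2 − 1×2→0
Count of 20: 2

2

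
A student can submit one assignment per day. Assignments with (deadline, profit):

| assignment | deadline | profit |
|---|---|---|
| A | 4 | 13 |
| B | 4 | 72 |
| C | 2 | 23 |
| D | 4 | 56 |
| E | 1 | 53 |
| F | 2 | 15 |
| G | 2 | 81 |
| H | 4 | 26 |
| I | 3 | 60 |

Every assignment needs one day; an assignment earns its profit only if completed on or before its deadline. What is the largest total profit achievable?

Sort by profit descending; place each in the latest free slot ≤ its deadline.
Profit order: G=81 B=72 I=60 D=56 E=53 H=26 C=23 F=15 A=13
Assign: G→slot 2, B→slot 4, I→slot 3, D→slot 1, E skipped, H skipped, C skipped, F skipped, A skipped.
Slots: [1:D] [2:G] [3:I] [4:B]
Profit = 56 + 81 + 60 + 72 = 269

269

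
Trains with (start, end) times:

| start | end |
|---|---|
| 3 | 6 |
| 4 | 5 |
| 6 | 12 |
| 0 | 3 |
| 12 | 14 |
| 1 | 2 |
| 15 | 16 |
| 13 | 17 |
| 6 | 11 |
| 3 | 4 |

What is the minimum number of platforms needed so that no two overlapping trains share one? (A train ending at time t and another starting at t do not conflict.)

The answer is the maximum number of intervals overlapping at any instant.
Events (time:±→running): 0:+→1 1:+→2 … peak 2.

2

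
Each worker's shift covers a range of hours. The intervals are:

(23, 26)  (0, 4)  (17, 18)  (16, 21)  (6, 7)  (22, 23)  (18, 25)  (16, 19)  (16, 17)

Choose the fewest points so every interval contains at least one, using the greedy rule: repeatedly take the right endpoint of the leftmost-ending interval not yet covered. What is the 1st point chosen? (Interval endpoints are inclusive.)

Process intervals by earliest right end; each time one isn't hit yet, stab at its right endpoint.
By right end: [0,4]  [6,7]  [16,17]  [17,18]  [16,19]  [16,21]  [22,23]  [18,25]  [23,26]
[0,4] uncovered → point at 4; [6,7] uncovered → point at 7; [16,17] uncovered → point at 17; [22,23] uncovered → point at 23.
Points: 4, 7, 17, 23 (4 total).

4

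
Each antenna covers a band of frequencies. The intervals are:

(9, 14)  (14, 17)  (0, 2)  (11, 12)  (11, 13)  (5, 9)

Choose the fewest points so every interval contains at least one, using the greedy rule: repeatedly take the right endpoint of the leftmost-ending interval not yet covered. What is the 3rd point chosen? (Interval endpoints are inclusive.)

Sorted: [0,2] [5,9] [11,12] [11,13] [9,14] [14,17]
{[0,2]} hit by 2; {[5,9]} hit by 9; {[11,12],[11,13],[9,14]} hit by 12; {[14,17]} hit by 17.
Points: 2, 9, 12, 17 (4 total).

12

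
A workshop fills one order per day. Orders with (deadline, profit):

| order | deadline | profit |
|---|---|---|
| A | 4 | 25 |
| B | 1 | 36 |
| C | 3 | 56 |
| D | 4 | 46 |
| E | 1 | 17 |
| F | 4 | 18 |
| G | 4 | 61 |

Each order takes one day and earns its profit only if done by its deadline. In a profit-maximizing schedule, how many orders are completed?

4

Profit order: G=61 C=56 D=46 B=36 A=25 F=18 E=17
Assign: G→slot 4, C→slot 3, D→slot 2, B→slot 1, A skipped, F skipped, E skipped.
Slots: [1:B] [2:D] [3:C] [4:G]
4 of 7 scheduled.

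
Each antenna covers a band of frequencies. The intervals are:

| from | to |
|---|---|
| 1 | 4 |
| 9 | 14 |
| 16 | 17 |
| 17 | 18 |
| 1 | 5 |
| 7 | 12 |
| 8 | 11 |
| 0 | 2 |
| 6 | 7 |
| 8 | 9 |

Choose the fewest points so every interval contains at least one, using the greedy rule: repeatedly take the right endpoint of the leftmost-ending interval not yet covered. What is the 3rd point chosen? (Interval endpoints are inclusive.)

9

Process intervals by earliest right end; each time one isn't hit yet, stab at its right endpoint.
By right end: [0,2]  [1,4]  [1,5]  [6,7]  [8,9]  [8,11]  [7,12]  [9,14]  [16,17]  [17,18]
[0,2] uncovered → point at 2; [6,7] uncovered → point at 7; [8,9] uncovered → point at 9; [16,17] uncovered → point at 17.
Points: 2, 7, 9, 17 (4 total).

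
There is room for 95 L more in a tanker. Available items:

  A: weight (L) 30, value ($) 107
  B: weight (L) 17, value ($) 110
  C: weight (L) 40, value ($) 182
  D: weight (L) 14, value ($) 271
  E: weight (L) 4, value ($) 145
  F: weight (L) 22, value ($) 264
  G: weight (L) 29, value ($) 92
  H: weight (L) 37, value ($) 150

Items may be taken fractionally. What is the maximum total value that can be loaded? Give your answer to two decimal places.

Sort by value per unit weight and fill in that order.
Ratios (sorted): E 36.25, D 19.36, F 12.00, B 6.47, C 4.55, H 4.05, A 3.57, G 3.17
take E (4 @ 145); take D (14 @ 271); take F (22 @ 264); take B (17 @ 110); take 38/40 of C → 172.90. Capacity used 95/95.
Total value = 962.90

962.90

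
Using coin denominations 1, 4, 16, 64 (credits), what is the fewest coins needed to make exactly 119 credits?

8

119 = 1×64 + 3×16 + 1×4 + 3×1
Total coins = 1 + 3 + 1 + 3 = 8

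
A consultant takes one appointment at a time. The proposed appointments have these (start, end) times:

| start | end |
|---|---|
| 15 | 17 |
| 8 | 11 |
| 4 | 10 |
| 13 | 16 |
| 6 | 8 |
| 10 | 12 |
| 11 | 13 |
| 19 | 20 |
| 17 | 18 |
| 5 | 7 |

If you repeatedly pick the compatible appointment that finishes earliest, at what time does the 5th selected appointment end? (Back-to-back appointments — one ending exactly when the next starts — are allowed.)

18

Order by finish time; keep every interval that doesn't clash with the previous kept one.
Sorted by end: (5,7)  (6,8)  (4,10)  (8,11)  (10,12)  (11,13)  (13,16)  (15,17)  (17,18)  (19,20)
take (5,7); take (8,11); take (11,13); take (13,16); skip (15,17); take (17,18); take (19,20).
Selected: (5,7) (8,11) (11,13) (13,16) (17,18) (19,20)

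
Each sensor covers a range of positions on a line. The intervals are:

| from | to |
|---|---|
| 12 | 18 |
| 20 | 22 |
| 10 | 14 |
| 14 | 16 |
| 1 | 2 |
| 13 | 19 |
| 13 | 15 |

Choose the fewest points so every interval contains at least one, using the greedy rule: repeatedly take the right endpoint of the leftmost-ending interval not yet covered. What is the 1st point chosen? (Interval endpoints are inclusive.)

2

Process intervals by earliest right end; each time one isn't hit yet, stab at its right endpoint.
Sorted: [1,2] [10,14] [13,15] [14,16] [12,18] [13,19] [20,22]
{[1,2]} hit by 2; {[10,14],[13,15],[14,16],[12,18],[13,19]} hit by 14; {[20,22]} hit by 22.
Points: 2, 14, 22 (3 total).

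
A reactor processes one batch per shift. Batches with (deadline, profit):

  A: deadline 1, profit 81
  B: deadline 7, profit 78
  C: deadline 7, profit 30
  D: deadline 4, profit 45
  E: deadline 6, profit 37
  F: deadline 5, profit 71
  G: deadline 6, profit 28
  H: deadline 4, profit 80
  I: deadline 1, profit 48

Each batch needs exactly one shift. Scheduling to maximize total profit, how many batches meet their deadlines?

7

Take jobs in profit order; each goes to the latest open slot no later than its deadline.
By profit: A(d1,81), H(d4,80), B(d7,78), F(d5,71), I(d1,48), D(d4,45), E(d6,37), C(d7,30), G(d6,28)
A→slot 1; H→slot 4; B→slot 7; F→slot 5; I skipped; D→slot 3; E→slot 6; C→slot 2; G skipped.
7 of 9 scheduled.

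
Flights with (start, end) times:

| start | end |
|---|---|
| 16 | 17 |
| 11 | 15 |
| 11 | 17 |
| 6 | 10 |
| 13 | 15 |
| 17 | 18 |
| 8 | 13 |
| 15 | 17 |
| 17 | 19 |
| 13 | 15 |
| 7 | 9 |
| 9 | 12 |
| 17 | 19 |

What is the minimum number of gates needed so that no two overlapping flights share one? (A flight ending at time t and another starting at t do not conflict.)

4

The answer is the maximum number of intervals overlapping at any instant.
Events (time:±→running): 6:+→1 7:+→2 8:+→3 9:-→2 9:+→3 10:-→2 11:+→3 11:+→4 … peak 4.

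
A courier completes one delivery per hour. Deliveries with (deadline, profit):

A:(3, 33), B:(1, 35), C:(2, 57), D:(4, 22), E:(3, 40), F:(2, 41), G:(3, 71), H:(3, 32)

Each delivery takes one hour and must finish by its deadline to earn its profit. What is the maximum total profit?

191

Take jobs in profit order; each goes to the latest open slot no later than its deadline.
By profit: G(d3,71), C(d2,57), F(d2,41), E(d3,40), B(d1,35), A(d3,33), H(d3,32), D(d4,22)
G→slot 3; C→slot 2; F→slot 1; E skipped; B skipped; A skipped; H skipped; D→slot 4.
Profit = 41 + 57 + 71 + 22 = 191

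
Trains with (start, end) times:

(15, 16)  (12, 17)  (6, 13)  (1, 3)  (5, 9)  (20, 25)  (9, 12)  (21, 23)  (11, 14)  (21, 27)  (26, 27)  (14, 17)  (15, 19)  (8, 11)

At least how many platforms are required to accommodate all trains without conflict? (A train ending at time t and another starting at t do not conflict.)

4

Count concurrent intervals with a sweep; the peak is the room count.
Events (time:±→running): 1:+→1 3:-→0 5:+→1 6:+→2 8:+→3 9:-→2 9:+→3 11:-→2 11:+→3 12:-→2 12:+→3 13:-→2 14:-→1 14:+→2 15:+→3 15:+→4 … peak 4.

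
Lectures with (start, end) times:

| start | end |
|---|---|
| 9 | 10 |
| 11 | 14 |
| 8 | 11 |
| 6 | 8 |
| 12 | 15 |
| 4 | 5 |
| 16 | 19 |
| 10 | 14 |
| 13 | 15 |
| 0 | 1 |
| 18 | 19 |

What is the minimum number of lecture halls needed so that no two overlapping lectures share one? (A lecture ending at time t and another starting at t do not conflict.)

4

The answer is the maximum number of intervals overlapping at any instant.
Events (time:±→running): 0:+→1 1:-→0 4:+→1 5:-→0 6:+→1 8:-→0 8:+→1 9:+→2 10:-→1 10:+→2 11:-→1 11:+→2 12:+→3 13:+→4 … peak 4.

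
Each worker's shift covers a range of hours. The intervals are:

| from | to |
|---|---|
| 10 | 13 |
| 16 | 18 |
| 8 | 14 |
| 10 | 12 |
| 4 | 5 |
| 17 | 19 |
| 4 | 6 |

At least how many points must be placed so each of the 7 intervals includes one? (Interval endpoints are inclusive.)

3

Sort by right endpoint; whenever an interval is uncovered, place a point at its right end.
By right end: [4,5]  [4,6]  [10,12]  [10,13]  [8,14]  [16,18]  [17,19]
[4,5] uncovered → point at 5; [10,12] uncovered → point at 12; [16,18] uncovered → point at 18.
Points: 5, 12, 18 (3 total).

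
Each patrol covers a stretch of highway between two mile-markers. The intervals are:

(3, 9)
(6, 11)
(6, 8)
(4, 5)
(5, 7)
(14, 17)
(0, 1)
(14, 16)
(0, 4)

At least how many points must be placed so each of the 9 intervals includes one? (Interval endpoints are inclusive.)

Sort by right endpoint; whenever an interval is uncovered, place a point at its right end.
By right end: [0,1]  [0,4]  [4,5]  [5,7]  [6,8]  [3,9]  [6,11]  [14,16]  [14,17]
[0,1] uncovered → point at 1; [4,5] uncovered → point at 5; [6,8] uncovered → point at 8; [14,16] uncovered → point at 16.
Points: 1, 5, 8, 16 (4 total).

4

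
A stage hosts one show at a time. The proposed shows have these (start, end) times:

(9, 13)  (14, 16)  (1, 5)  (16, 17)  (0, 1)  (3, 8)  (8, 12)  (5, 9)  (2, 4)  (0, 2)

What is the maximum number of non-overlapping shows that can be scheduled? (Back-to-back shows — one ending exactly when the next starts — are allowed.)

6

By end time: (0,1), (0,2), (2,4), (1,5), (3,8), (5,9), (8,12), (9,13), (14,16), (16,17).
Pick (0,1); next start ≥ 1 → (2,4); next start ≥ 4 → (5,9); next start ≥ 9 → (9,13); next start ≥ 13 → (14,16); next start ≥ 16 → (16,17).
Selected 6 shows.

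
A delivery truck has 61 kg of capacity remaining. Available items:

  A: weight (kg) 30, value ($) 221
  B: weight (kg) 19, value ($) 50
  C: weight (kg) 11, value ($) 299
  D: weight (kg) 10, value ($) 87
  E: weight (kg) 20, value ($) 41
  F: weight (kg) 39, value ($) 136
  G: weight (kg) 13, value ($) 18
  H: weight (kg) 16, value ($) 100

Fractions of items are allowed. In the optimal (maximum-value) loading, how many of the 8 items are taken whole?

Order: C (299/11=27.18) > D (87/10=8.70) > A (221/30=7.37) > H (100/16=6.25) > F (136/39=3.49) > B (50/19=2.63) > E (41/20=2.05) > G (18/13=1.38)
Fill: take C (11 @ 299) → take D (10 @ 87) → take A (30 @ 221) → take 10/16 of H → 62.50; 61/61 used.
3 item(s) taken whole; one partial (take 10/16 of H).

3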